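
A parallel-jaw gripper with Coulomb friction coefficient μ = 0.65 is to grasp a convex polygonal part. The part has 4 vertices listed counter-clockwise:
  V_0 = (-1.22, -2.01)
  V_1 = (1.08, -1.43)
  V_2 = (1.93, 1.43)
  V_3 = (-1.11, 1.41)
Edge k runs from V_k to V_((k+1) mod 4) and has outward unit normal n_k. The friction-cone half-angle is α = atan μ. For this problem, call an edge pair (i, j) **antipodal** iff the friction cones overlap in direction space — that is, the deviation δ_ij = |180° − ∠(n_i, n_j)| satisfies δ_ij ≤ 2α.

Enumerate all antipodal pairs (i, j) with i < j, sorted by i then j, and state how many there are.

count = 2; pairs: (0,2), (1,3)

α = atan 0.65 = 33.02°;  2α = 66.05°
n_0 = (+0.2445, -0.9696)
n_1 = (+0.9586, -0.2849)
n_2 = (-0.0066, +1.0000)
n_3 = (-0.9995, +0.0321)
  (0,1): δ = 120.71°  ·
  (0,2): δ = 13.78°  ✓
  (0,3): δ = 74.00°  ·
  (1,2): δ = 73.07°  ·
  (1,3): δ = 14.71°  ✓
  (2,3): δ = 92.22°  ·
antipodal pairs: 2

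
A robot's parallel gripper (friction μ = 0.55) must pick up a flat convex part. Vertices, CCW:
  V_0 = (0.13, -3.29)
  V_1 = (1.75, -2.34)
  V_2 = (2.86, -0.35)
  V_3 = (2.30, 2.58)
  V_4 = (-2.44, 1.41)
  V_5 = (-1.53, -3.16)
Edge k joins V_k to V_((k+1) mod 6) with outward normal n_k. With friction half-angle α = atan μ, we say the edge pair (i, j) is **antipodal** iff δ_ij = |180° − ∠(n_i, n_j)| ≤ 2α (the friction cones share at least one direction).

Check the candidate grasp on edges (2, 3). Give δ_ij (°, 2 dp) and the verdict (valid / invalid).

δ = 86.95°, invalid

α = atan 0.55 = 28.81°;  2α = 57.62°
edge 2: e_2 = (-0.56, +2.93);  n_2 = (+0.9822, +0.1877)
edge 3: e_3 = (-4.74, -1.17);  n_3 = (-0.2396, +0.9709)
∠(n_2, n_3) = 93.05°
δ = |180° − 93.05°| = 86.95°
86.95° > 2α = 57.62°  →  invalid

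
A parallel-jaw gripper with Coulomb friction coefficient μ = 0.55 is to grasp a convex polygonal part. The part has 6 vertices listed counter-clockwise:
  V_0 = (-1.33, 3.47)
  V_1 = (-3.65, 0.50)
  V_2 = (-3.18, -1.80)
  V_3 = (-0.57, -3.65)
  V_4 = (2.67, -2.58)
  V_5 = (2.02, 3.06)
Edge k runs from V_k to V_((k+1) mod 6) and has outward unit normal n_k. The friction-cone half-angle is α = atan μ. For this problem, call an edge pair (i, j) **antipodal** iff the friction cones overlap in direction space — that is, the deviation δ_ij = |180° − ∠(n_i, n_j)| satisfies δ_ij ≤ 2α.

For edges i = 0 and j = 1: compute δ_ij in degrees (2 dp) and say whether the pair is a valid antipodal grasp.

α = atan 0.55 = 28.81°;  2α = 57.62°
edge 0: e_0 = (-2.32, -2.97);  n_0 = (-0.7881, +0.6156)
edge 1: e_1 = (+0.47, -2.30);  n_1 = (-0.9798, -0.2002)
∠(n_0, n_1) = 49.54°
δ = |180° − 49.54°| = 130.46°
130.46° > 2α = 57.62°  →  invalid

δ = 130.46°, invalid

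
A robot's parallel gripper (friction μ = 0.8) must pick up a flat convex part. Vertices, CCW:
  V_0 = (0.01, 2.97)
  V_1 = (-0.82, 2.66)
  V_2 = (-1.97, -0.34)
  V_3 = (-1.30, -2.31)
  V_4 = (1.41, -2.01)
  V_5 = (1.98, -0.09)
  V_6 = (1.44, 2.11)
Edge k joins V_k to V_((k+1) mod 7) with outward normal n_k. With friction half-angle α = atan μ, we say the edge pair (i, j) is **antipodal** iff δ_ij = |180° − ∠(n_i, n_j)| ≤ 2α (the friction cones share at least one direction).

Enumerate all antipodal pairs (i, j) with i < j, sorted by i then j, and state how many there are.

α = atan 0.8 = 38.66°;  2α = 77.32°
n_0 = (-0.3499, +0.9368)
n_1 = (-0.9337, +0.3579)
n_2 = (-0.9467, -0.3220)
n_3 = (+0.1100, -0.9939)
n_4 = (+0.9586, -0.2846)
n_5 = (+0.9712, +0.2384)
n_6 = (+0.5154, +0.8570)
  (0,1): δ = 131.45°  ·
  (0,2): δ = 91.70°  ·
  (0,3): δ = 14.16°  ✓
  (0,4): δ = 52.98°  ✓
  (0,5): δ = 83.31°  ·
  (0,6): δ = 128.50°  ·
  (1,2): δ = 140.24°  ·
  (1,3): δ = 62.71°  ✓
  (1,4): δ = 4.44°  ✓
  (1,5): δ = 34.76°  ✓
  (1,6): δ = 79.95°  ·
  (2,3): δ = 102.47°  ·
  (2,4): δ = 35.32°  ✓
  (2,5): δ = 4.99°  ✓
  (2,6): δ = 40.19°  ✓
  (3,4): δ = 112.85°  ·
  (3,5): δ = 82.53°  ·
  (3,6): δ = 37.34°  ✓
  (4,5): δ = 149.67°  ·
  (4,6): δ = 104.49°  ·
  (5,6): δ = 134.81°  ·
antipodal pairs: 9

count = 9; pairs: (0,3), (0,4), (1,3), (1,4), (1,5), (2,4), (2,5), (2,6), (3,6)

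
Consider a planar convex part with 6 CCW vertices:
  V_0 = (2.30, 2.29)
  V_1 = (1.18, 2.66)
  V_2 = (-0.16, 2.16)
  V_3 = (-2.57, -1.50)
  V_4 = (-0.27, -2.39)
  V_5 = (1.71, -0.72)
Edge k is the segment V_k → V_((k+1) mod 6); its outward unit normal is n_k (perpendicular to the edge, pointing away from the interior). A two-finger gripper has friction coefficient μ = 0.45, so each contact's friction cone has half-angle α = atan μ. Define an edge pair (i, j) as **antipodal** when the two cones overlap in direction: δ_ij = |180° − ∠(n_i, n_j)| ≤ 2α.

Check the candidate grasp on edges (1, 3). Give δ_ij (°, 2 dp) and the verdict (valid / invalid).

δ = 41.62°, valid

α = atan 0.45 = 24.23°;  2α = 48.46°
edge 1: e_1 = (-1.34, -0.50);  n_1 = (-0.3496, +0.9369)
edge 3: e_3 = (+2.30, -0.89);  n_3 = (-0.3609, -0.9326)
∠(n_1, n_3) = 138.38°
δ = |180° − 138.38°| = 41.62°
41.62° ≤ 2α = 48.46°  →  valid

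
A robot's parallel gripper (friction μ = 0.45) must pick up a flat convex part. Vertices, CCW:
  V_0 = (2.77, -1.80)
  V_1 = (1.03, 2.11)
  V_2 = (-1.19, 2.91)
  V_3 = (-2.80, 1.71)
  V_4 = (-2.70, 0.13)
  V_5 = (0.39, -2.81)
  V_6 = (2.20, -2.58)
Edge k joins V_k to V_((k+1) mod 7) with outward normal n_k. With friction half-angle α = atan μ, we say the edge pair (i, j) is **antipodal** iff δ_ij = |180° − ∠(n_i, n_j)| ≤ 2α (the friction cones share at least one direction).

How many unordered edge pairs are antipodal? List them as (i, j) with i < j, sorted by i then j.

count = 7; pairs: (0,3), (0,4), (1,4), (1,5), (2,5), (2,6), (3,6)

α = atan 0.45 = 24.23°;  2α = 48.46°
n_0 = (+0.9136, +0.4066)
n_1 = (+0.3390, +0.9408)
n_2 = (-0.5976, +0.8018)
n_3 = (-0.9980, -0.0632)
n_4 = (-0.6893, -0.7245)
n_5 = (+0.1261, -0.9920)
n_6 = (+0.8074, -0.5900)
  (0,1): δ = 133.81°  ·
  (0,2): δ = 77.29°  ·
  (0,3): δ = 20.37°  ✓
  (0,4): δ = 22.44°  ✓
  (0,5): δ = 73.25°  ·
  (0,6): δ = 119.85°  ·
  (1,2): δ = 123.48°  ·
  (1,3): δ = 66.56°  ·
  (1,4): δ = 23.76°  ✓
  (1,5): δ = 27.06°  ✓
  (1,6): δ = 73.66°  ·
  (2,3): δ = 123.08°  ·
  (2,4): δ = 80.27°  ·
  (2,5): δ = 29.46°  ✓
  (2,6): δ = 17.14°  ✓
  (3,4): δ = 137.20°  ·
  (3,5): δ = 86.38°  ·
  (3,6): δ = 39.78°  ✓
  (4,5): δ = 129.18°  ·
  (4,6): δ = 82.58°  ·
  (5,6): δ = 133.40°  ·
antipodal pairs: 7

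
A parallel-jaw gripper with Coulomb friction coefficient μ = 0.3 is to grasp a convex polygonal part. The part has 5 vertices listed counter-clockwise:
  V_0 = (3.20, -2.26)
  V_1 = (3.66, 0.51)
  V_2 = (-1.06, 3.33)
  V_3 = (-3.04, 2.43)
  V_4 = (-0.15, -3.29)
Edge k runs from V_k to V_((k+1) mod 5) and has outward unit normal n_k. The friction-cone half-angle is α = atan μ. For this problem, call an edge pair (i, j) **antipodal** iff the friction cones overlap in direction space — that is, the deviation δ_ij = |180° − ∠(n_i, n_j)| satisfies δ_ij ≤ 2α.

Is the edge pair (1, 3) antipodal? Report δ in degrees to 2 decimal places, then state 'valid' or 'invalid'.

α = atan 0.3 = 16.70°;  2α = 33.40°
edge 1: e_1 = (-4.72, +2.82);  n_1 = (+0.5129, +0.8585)
edge 3: e_3 = (+2.89, -5.72);  n_3 = (-0.8925, -0.4510)
∠(n_1, n_3) = 147.66°
δ = |180° − 147.66°| = 32.34°
32.34° ≤ 2α = 33.40°  →  valid

δ = 32.34°, valid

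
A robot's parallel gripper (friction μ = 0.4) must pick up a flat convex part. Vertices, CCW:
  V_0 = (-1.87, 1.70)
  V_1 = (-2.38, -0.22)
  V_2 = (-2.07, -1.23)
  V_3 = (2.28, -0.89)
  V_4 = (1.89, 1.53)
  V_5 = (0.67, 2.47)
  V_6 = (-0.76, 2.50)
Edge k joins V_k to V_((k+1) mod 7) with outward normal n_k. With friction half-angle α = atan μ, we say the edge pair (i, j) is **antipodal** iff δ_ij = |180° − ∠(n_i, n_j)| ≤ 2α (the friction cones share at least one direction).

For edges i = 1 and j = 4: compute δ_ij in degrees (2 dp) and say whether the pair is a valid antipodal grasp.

α = atan 0.4 = 21.80°;  2α = 43.60°
edge 1: e_1 = (+0.31, -1.01);  n_1 = (-0.9560, -0.2934)
edge 4: e_4 = (-1.22, +0.94);  n_4 = (+0.6103, +0.7921)
∠(n_1, n_4) = 144.68°
δ = |180° − 144.68°| = 35.32°
35.32° ≤ 2α = 43.60°  →  valid

δ = 35.32°, valid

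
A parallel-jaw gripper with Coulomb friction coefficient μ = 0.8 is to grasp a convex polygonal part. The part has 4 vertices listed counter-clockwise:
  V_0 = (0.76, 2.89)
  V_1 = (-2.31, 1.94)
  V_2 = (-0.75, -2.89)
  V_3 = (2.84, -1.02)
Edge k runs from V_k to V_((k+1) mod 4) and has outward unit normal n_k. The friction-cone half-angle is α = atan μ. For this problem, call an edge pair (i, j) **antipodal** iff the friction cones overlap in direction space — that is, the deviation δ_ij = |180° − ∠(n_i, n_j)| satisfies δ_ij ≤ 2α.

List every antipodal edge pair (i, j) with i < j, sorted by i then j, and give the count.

α = atan 0.8 = 38.66°;  2α = 77.32°
n_0 = (-0.2956, +0.9553)
n_1 = (-0.9516, -0.3073)
n_2 = (+0.4620, -0.8869)
n_3 = (+0.8829, +0.4697)
  (0,1): δ = 89.29°  ·
  (0,2): δ = 10.32°  ✓
  (0,3): δ = 100.82°  ·
  (1,2): δ = 80.38°  ·
  (1,3): δ = 10.11°  ✓
  (2,3): δ = 89.50°  ·
antipodal pairs: 2

count = 2; pairs: (0,2), (1,3)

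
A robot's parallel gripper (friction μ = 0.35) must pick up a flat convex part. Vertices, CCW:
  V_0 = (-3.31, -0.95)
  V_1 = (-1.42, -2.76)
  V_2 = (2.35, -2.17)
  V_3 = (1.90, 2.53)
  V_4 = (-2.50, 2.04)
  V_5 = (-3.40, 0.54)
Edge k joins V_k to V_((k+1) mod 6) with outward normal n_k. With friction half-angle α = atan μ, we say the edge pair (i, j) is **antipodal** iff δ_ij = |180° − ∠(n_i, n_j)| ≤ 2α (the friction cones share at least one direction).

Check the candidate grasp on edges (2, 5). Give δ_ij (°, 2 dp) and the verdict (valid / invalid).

δ = 2.01°, valid

α = atan 0.35 = 19.29°;  2α = 38.58°
edge 2: e_2 = (-0.45, +4.70);  n_2 = (+0.9954, +0.0953)
edge 5: e_5 = (+0.09, -1.49);  n_5 = (-0.9982, -0.0603)
∠(n_2, n_5) = 177.99°
δ = |180° − 177.99°| = 2.01°
2.01° ≤ 2α = 38.58°  →  valid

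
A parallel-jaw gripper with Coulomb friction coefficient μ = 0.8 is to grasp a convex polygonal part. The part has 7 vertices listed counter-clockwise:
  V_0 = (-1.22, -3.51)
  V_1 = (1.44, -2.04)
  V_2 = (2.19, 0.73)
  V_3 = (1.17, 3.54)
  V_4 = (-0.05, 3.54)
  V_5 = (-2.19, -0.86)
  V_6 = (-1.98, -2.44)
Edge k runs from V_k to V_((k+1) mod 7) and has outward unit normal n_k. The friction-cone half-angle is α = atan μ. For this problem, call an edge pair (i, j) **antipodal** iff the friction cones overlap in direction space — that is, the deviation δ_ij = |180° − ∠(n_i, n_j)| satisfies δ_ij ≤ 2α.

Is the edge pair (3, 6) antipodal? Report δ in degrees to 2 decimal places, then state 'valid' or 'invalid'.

α = atan 0.8 = 38.66°;  2α = 77.32°
edge 3: e_3 = (-1.22, +0.00);  n_3 = (+0.0000, +1.0000)
edge 6: e_6 = (+0.76, -1.07);  n_6 = (-0.8153, -0.5791)
∠(n_3, n_6) = 125.39°
δ = |180° − 125.39°| = 54.61°
54.61° ≤ 2α = 77.32°  →  valid

δ = 54.61°, valid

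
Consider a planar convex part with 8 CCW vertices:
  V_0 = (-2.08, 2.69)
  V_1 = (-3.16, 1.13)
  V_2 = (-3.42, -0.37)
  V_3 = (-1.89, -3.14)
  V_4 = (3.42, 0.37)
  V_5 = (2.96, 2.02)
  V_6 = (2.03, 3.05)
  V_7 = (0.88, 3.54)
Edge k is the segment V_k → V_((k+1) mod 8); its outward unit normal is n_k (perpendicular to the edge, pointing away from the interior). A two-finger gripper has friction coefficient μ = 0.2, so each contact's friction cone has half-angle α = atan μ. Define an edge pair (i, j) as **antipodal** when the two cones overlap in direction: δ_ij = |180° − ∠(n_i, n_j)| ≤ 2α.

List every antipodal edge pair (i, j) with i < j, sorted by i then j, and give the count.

α = atan 0.2 = 11.31°;  2α = 22.62°
n_0 = (-0.8222, +0.5692)
n_1 = (-0.9853, +0.1708)
n_2 = (-0.8753, -0.4835)
n_3 = (+0.5514, -0.8342)
n_4 = (+0.9633, +0.2685)
n_5 = (+0.7422, +0.6702)
n_6 = (+0.3920, +0.9200)
n_7 = (-0.2760, +0.9612)
  (0,1): δ = 155.14°  ·
  (0,2): δ = 116.39°  ·
  (0,3): δ = 21.84°  ✓
  (0,4): δ = 50.27°  ·
  (0,5): δ = 76.77°  ·
  (0,6): δ = 101.62°  ·
  (0,7): δ = 140.72°  ·
  (1,2): δ = 141.25°  ·
  (1,3): δ = 46.70°  ·
  (1,4): δ = 25.41°  ·
  (1,5): δ = 51.91°  ·
  (1,6): δ = 76.76°  ·
  (1,7): δ = 115.86°  ·
  (2,3): δ = 85.45°  ·
  (2,4): δ = 13.34°  ✓
  (2,5): δ = 13.17°  ✓
  (2,6): δ = 38.01°  ·
  (2,7): δ = 77.11°  ·
  (3,4): δ = 107.89°  ·
  (3,5): δ = 81.39°  ·
  (3,6): δ = 56.54°  ·
  (3,7): δ = 17.44°  ✓
  (4,5): δ = 153.50°  ·
  (4,6): δ = 128.66°  ·
  (4,7): δ = 89.56°  ·
  (5,6): δ = 155.16°  ·
  (5,7): δ = 116.06°  ·
  (6,7): δ = 140.90°  ·
antipodal pairs: 4

count = 4; pairs: (0,3), (2,4), (2,5), (3,7)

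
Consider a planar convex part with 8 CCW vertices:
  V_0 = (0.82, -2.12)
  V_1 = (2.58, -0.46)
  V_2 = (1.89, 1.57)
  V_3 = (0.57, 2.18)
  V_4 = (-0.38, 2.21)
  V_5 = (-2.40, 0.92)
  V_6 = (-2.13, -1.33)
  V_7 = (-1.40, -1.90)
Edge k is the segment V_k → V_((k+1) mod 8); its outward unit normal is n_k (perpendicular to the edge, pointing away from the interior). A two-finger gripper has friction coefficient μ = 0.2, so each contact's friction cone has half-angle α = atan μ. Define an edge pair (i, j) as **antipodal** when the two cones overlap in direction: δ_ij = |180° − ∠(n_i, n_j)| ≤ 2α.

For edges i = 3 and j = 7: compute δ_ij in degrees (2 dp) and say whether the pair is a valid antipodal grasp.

α = atan 0.2 = 11.31°;  2α = 22.62°
edge 3: e_3 = (-0.95, +0.03);  n_3 = (+0.0316, +0.9995)
edge 7: e_7 = (+2.22, -0.22);  n_7 = (-0.0986, -0.9951)
∠(n_3, n_7) = 176.15°
δ = |180° − 176.15°| = 3.85°
3.85° ≤ 2α = 22.62°  →  valid

δ = 3.85°, valid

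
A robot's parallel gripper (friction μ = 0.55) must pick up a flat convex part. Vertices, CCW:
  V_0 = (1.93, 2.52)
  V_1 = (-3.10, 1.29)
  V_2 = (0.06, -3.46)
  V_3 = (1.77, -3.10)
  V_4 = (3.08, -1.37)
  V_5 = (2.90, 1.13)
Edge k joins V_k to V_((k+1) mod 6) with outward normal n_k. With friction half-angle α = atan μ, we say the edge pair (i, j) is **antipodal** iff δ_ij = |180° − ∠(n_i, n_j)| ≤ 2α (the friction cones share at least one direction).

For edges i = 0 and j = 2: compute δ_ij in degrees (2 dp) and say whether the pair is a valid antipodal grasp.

δ = 1.85°, valid

α = atan 0.55 = 28.81°;  2α = 57.62°
edge 0: e_0 = (-5.03, -1.23);  n_0 = (-0.2375, +0.9714)
edge 2: e_2 = (+1.71, +0.36);  n_2 = (+0.2060, -0.9785)
∠(n_0, n_2) = 178.15°
δ = |180° − 178.15°| = 1.85°
1.85° ≤ 2α = 57.62°  →  valid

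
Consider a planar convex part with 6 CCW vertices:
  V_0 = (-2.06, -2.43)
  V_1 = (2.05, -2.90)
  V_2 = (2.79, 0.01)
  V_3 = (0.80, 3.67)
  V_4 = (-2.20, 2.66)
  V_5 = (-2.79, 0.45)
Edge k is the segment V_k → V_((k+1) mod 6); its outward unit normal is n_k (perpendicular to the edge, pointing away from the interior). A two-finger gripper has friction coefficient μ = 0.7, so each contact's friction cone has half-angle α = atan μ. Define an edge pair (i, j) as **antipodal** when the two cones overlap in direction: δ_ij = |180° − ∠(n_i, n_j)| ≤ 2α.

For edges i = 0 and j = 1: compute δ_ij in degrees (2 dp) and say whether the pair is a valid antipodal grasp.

δ = 97.74°, invalid

α = atan 0.7 = 34.99°;  2α = 69.98°
edge 0: e_0 = (+4.11, -0.47);  n_0 = (-0.1136, -0.9935)
edge 1: e_1 = (+0.74, +2.91);  n_1 = (+0.9692, -0.2465)
∠(n_0, n_1) = 82.26°
δ = |180° − 82.26°| = 97.74°
97.74° > 2α = 69.98°  →  invalid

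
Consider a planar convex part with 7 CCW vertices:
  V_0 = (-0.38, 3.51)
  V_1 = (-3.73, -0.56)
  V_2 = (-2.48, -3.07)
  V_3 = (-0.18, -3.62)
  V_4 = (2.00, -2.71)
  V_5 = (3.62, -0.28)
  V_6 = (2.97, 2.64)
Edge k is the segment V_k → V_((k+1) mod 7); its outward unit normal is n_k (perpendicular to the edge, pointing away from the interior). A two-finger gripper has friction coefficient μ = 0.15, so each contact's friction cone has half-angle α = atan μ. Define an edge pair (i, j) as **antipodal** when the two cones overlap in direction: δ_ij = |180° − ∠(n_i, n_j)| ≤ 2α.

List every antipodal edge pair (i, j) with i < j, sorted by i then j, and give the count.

α = atan 0.15 = 8.53°;  2α = 17.06°
n_0 = (-0.7721, +0.6355)
n_1 = (-0.8951, -0.4458)
n_2 = (-0.2326, -0.9726)
n_3 = (+0.3852, -0.9228)
n_4 = (+0.8321, -0.5547)
n_5 = (+0.9761, +0.2173)
n_6 = (+0.2514, +0.9679)
  (0,1): δ = 114.07°  ·
  (0,2): δ = 63.99°  ·
  (0,3): δ = 27.89°  ·
  (0,4): δ = 5.77°  ✓
  (0,5): δ = 52.01°  ·
  (0,6): δ = 114.90°  ·
  (1,2): δ = 129.92°  ·
  (1,3): δ = 93.82°  ·
  (1,4): δ = 60.16°  ·
  (1,5): δ = 13.92°  ✓
  (1,6): δ = 48.97°  ·
  (2,3): δ = 143.89°  ·
  (2,4): δ = 110.24°  ·
  (2,5): δ = 64.00°  ·
  (2,6): δ = 1.11°  ✓
  (3,4): δ = 146.35°  ·
  (3,5): δ = 100.11°  ·
  (3,6): δ = 37.22°  ·
  (4,5): δ = 133.76°  ·
  (4,6): δ = 70.87°  ·
  (5,6): δ = 117.11°  ·
antipodal pairs: 3

count = 3; pairs: (0,4), (1,5), (2,6)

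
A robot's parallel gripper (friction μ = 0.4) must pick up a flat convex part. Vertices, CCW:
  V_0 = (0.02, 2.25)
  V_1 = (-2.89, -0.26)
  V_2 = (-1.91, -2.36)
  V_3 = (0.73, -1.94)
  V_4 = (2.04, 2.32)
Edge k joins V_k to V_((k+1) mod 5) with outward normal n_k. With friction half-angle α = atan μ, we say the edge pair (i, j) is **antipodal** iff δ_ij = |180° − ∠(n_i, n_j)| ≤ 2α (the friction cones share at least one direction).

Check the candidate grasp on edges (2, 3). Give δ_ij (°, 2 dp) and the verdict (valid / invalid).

α = atan 0.4 = 21.80°;  2α = 43.60°
edge 2: e_2 = (+2.64, +0.42);  n_2 = (+0.1571, -0.9876)
edge 3: e_3 = (+1.31, +4.26);  n_3 = (+0.9558, -0.2939)
∠(n_2, n_3) = 63.87°
δ = |180° − 63.87°| = 116.13°
116.13° > 2α = 43.60°  →  invalid

δ = 116.13°, invalid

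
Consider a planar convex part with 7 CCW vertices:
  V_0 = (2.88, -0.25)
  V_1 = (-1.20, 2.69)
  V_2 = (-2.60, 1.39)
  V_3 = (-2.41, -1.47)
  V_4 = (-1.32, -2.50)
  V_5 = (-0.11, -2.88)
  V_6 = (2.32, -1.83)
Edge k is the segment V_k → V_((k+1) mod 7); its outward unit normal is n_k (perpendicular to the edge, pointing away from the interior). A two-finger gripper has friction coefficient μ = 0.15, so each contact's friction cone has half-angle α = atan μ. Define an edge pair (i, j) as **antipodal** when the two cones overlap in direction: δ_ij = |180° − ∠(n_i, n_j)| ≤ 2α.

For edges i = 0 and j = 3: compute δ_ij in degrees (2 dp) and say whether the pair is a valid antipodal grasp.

δ = 7.60°, valid

α = atan 0.15 = 8.53°;  2α = 17.06°
edge 0: e_0 = (-4.08, +2.94);  n_0 = (+0.5846, +0.8113)
edge 3: e_3 = (+1.09, -1.03);  n_3 = (-0.6868, -0.7268)
∠(n_0, n_3) = 172.40°
δ = |180° − 172.40°| = 7.60°
7.60° ≤ 2α = 17.06°  →  valid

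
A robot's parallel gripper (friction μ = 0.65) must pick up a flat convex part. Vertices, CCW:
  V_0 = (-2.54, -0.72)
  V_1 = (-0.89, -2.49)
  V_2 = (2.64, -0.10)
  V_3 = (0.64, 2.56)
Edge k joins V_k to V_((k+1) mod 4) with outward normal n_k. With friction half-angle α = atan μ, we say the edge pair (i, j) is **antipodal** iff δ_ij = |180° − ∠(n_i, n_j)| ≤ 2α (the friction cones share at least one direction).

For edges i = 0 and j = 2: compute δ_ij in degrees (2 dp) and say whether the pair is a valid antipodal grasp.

α = atan 0.65 = 33.02°;  2α = 66.05°
edge 0: e_0 = (+1.65, -1.77);  n_0 = (-0.7315, -0.6819)
edge 2: e_2 = (-2.00, +2.66);  n_2 = (+0.7993, +0.6010)
∠(n_0, n_2) = 173.95°
δ = |180° − 173.95°| = 6.05°
6.05° ≤ 2α = 66.05°  →  valid

δ = 6.05°, valid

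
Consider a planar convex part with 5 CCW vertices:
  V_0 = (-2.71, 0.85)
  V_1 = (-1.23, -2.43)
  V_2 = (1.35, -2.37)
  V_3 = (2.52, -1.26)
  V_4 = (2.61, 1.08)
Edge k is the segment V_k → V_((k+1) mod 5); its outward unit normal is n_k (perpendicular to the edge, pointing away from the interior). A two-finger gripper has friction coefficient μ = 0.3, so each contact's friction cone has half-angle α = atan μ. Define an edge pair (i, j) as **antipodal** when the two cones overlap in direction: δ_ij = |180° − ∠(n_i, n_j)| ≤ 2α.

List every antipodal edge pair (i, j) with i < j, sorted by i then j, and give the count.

count = 2; pairs: (0,3), (1,4)

α = atan 0.3 = 16.70°;  2α = 33.40°
n_0 = (-0.9115, -0.4113)
n_1 = (+0.0232, -0.9997)
n_2 = (+0.6883, -0.7255)
n_3 = (+0.9993, -0.0384)
n_4 = (-0.0432, +0.9991)
  (0,1): δ = 112.95°  ·
  (0,2): δ = 70.79°  ·
  (0,3): δ = 26.49°  ✓
  (0,4): δ = 68.19°  ·
  (1,2): δ = 137.84°  ·
  (1,3): δ = 93.53°  ·
  (1,4): δ = 1.14°  ✓
  (2,3): δ = 135.70°  ·
  (2,4): δ = 41.02°  ·
  (3,4): δ = 85.32°  ·
antipodal pairs: 2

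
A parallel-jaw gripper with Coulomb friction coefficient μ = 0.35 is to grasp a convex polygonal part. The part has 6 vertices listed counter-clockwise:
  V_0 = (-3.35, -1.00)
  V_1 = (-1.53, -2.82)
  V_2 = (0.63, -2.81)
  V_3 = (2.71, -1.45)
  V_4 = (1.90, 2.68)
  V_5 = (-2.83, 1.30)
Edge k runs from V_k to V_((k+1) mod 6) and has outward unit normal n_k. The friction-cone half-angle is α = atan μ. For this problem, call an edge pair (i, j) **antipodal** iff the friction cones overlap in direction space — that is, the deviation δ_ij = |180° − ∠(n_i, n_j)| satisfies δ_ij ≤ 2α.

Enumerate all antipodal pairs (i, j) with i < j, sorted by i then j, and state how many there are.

count = 4; pairs: (0,3), (1,4), (2,4), (3,5)

α = atan 0.35 = 19.29°;  2α = 38.58°
n_0 = (-0.7071, -0.7071)
n_1 = (+0.0046, -1.0000)
n_2 = (+0.5472, -0.8370)
n_3 = (+0.9813, +0.1925)
n_4 = (-0.2801, +0.9600)
n_5 = (-0.9754, +0.2205)
  (0,1): δ = 134.73°  ·
  (0,2): δ = 101.82°  ·
  (0,3): δ = 33.90°  ✓
  (0,4): δ = 61.26°  ·
  (0,5): δ = 122.26°  ·
  (1,2): δ = 147.09°  ·
  (1,3): δ = 79.17°  ·
  (1,4): δ = 16.00°  ✓
  (1,5): δ = 77.00°  ·
  (2,3): δ = 112.08°  ·
  (2,4): δ = 16.91°  ✓
  (2,5): δ = 44.08°  ·
  (3,4): δ = 84.83°  ·
  (3,5): δ = 23.84°  ✓
  (4,5): δ = 119.00°  ·
antipodal pairs: 4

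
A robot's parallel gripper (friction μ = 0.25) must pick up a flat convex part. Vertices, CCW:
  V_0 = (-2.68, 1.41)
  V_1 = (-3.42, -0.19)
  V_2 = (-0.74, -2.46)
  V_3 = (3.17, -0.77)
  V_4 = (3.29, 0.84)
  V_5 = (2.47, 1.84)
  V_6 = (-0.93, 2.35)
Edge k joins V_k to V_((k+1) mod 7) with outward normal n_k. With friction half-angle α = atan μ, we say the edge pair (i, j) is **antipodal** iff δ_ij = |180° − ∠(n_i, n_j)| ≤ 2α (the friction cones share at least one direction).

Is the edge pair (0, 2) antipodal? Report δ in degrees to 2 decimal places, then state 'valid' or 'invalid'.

α = atan 0.25 = 14.04°;  2α = 28.07°
edge 0: e_0 = (-0.74, -1.60);  n_0 = (-0.9076, +0.4198)
edge 2: e_2 = (+3.91, +1.69);  n_2 = (+0.3968, -0.9179)
∠(n_0, n_2) = 138.20°
δ = |180° − 138.20°| = 41.80°
41.80° > 2α = 28.07°  →  invalid

δ = 41.80°, invalid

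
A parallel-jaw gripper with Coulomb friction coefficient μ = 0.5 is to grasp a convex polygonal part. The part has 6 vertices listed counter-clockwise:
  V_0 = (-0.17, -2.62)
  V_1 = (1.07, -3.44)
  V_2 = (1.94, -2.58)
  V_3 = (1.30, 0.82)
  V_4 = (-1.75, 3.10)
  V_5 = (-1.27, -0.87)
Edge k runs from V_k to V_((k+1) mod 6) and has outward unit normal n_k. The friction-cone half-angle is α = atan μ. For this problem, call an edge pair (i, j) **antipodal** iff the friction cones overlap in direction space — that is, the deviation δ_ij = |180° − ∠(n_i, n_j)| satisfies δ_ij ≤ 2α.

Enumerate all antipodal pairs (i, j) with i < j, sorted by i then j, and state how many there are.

count = 7; pairs: (0,2), (0,3), (1,4), (2,4), (2,5), (3,4), (3,5)

α = atan 0.5 = 26.57°;  2α = 53.13°
n_0 = (-0.5516, -0.8341)
n_1 = (+0.7030, -0.7112)
n_2 = (+0.9827, +0.1850)
n_3 = (+0.5987, +0.8009)
n_4 = (-0.9928, -0.1200)
n_5 = (-0.8466, -0.5322)
  (0,1): δ = 101.85°  ·
  (0,2): δ = 45.86°  ✓
  (0,3): δ = 3.30°  ✓
  (0,4): δ = 130.37°  ·
  (0,5): δ = 155.63°  ·
  (1,2): δ = 124.01°  ·
  (1,3): δ = 81.45°  ·
  (1,4): δ = 52.23°  ✓
  (1,5): δ = 77.48°  ·
  (2,3): δ = 137.44°  ·
  (2,4): δ = 3.77°  ✓
  (2,5): δ = 21.49°  ✓
  (3,4): δ = 46.33°  ✓
  (3,5): δ = 21.07°  ✓
  (4,5): δ = 154.74°  ·
antipodal pairs: 7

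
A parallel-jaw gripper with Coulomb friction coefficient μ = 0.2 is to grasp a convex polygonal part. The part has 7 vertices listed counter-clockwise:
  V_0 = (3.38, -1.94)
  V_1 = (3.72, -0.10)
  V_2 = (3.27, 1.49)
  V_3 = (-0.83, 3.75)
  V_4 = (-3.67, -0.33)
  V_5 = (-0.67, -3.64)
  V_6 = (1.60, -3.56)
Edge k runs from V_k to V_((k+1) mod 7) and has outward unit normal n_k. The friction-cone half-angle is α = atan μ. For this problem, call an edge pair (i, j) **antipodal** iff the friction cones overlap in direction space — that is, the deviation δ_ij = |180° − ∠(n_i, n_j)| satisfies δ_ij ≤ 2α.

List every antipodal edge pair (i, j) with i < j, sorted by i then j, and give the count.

count = 2; pairs: (2,4), (3,6)

α = atan 0.2 = 11.31°;  2α = 22.62°
n_0 = (+0.9834, -0.1817)
n_1 = (+0.9622, +0.2723)
n_2 = (+0.4827, +0.8758)
n_3 = (-0.8207, +0.5713)
n_4 = (-0.7410, -0.6716)
n_5 = (+0.0352, -0.9994)
n_6 = (+0.6731, -0.7396)
  (0,1): δ = 153.73°  ·
  (0,2): δ = 108.40°  ·
  (0,3): δ = 24.37°  ·
  (0,4): δ = 52.66°  ·
  (0,5): δ = 102.49°  ·
  (0,6): δ = 142.77°  ·
  (1,2): δ = 134.67°  ·
  (1,3): δ = 50.64°  ·
  (1,4): δ = 26.38°  ·
  (1,5): δ = 76.22°  ·
  (1,6): δ = 116.50°  ·
  (2,3): δ = 95.98°  ·
  (2,4): δ = 18.95°  ✓
  (2,5): δ = 30.88°  ·
  (2,6): δ = 71.17°  ·
  (3,4): δ = 102.97°  ·
  (3,5): δ = 53.14°  ·
  (3,6): δ = 12.85°  ✓
  (4,5): δ = 130.17°  ·
  (4,6): δ = 89.88°  ·
  (5,6): δ = 139.71°  ·
antipodal pairs: 2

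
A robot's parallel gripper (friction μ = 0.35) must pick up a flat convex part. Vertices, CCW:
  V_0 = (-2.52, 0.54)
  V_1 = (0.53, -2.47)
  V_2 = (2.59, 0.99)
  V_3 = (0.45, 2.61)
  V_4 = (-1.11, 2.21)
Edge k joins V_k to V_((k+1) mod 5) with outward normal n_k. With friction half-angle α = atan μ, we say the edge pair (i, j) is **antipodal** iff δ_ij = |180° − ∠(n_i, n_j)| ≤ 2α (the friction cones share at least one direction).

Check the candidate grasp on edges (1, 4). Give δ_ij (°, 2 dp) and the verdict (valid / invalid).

δ = 9.41°, valid

α = atan 0.35 = 19.29°;  2α = 38.58°
edge 1: e_1 = (+2.06, +3.46);  n_1 = (+0.8592, -0.5116)
edge 4: e_4 = (-1.41, -1.67);  n_4 = (-0.7641, +0.6451)
∠(n_1, n_4) = 170.59°
δ = |180° − 170.59°| = 9.41°
9.41° ≤ 2α = 38.58°  →  valid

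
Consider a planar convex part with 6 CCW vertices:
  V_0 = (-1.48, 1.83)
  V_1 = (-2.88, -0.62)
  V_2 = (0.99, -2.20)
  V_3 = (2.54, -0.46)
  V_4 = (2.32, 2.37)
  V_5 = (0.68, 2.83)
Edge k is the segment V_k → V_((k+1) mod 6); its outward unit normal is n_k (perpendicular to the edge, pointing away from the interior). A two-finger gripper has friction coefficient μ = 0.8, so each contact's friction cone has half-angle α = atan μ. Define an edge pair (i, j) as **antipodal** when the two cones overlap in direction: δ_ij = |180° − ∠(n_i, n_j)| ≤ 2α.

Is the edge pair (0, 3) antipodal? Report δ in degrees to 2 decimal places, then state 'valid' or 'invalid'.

δ = 34.19°, valid

α = atan 0.8 = 38.66°;  2α = 77.32°
edge 0: e_0 = (-1.40, -2.45);  n_0 = (-0.8682, +0.4961)
edge 3: e_3 = (-0.22, +2.83);  n_3 = (+0.9970, +0.0775)
∠(n_0, n_3) = 145.81°
δ = |180° − 145.81°| = 34.19°
34.19° ≤ 2α = 77.32°  →  valid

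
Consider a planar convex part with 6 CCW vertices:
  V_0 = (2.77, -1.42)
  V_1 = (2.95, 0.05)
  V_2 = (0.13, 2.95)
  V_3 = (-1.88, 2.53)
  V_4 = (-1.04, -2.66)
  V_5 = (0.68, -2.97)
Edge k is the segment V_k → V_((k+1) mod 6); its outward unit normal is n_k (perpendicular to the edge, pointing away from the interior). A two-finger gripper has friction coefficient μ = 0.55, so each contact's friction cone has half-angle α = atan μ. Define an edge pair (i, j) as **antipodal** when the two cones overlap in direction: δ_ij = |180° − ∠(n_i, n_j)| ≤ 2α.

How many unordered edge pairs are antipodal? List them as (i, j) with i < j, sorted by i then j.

α = atan 0.55 = 28.81°;  2α = 57.62°
n_0 = (+0.9926, -0.1215)
n_1 = (+0.7169, +0.6971)
n_2 = (-0.2045, +0.9789)
n_3 = (-0.9872, -0.1598)
n_4 = (-0.1774, -0.9841)
n_5 = (+0.5957, -0.8032)
  (0,1): δ = 128.82°  ·
  (0,2): δ = 71.22°  ·
  (0,3): δ = 16.17°  ✓
  (0,4): δ = 86.76°  ·
  (0,5): δ = 133.54°  ·
  (1,2): δ = 122.40°  ·
  (1,3): δ = 35.01°  ✓
  (1,4): δ = 35.58°  ✓
  (1,5): δ = 82.36°  ·
  (2,3): δ = 92.61°  ·
  (2,4): δ = 22.02°  ✓
  (2,5): δ = 24.76°  ✓
  (3,4): δ = 109.41°  ·
  (3,5): δ = 62.63°  ·
  (4,5): δ = 133.22°  ·
antipodal pairs: 5

count = 5; pairs: (0,3), (1,3), (1,4), (2,4), (2,5)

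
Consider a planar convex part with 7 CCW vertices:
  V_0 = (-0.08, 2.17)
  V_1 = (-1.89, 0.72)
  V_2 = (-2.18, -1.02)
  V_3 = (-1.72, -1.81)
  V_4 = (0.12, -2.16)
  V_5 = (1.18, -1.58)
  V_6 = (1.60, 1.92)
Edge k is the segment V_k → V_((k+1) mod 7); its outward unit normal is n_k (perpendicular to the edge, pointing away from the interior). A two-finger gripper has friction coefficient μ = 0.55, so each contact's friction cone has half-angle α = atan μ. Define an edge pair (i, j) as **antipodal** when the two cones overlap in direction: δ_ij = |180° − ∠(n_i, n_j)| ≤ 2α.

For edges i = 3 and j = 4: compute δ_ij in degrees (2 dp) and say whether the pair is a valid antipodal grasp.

α = atan 0.55 = 28.81°;  2α = 57.62°
edge 3: e_3 = (+1.84, -0.35);  n_3 = (-0.1869, -0.9824)
edge 4: e_4 = (+1.06, +0.58);  n_4 = (+0.4800, -0.8773)
∠(n_3, n_4) = 39.46°
δ = |180° − 39.46°| = 140.54°
140.54° > 2α = 57.62°  →  invalid

δ = 140.54°, invalid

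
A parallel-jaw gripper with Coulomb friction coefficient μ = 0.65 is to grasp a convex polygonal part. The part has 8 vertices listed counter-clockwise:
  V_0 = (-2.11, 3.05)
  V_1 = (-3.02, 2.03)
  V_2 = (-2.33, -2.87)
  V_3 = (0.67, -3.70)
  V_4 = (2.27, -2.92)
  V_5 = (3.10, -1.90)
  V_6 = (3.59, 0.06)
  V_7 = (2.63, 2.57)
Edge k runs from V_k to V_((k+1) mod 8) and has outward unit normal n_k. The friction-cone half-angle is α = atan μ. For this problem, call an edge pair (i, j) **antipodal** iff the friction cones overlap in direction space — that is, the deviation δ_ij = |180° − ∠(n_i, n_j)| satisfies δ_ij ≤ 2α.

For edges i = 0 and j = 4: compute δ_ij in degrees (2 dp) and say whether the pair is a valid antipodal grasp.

δ = 2.60°, valid

α = atan 0.65 = 33.02°;  2α = 66.05°
edge 0: e_0 = (-0.91, -1.02);  n_0 = (-0.7462, +0.6657)
edge 4: e_4 = (+0.83, +1.02);  n_4 = (+0.7756, -0.6312)
∠(n_0, n_4) = 177.40°
δ = |180° − 177.40°| = 2.60°
2.60° ≤ 2α = 66.05°  →  valid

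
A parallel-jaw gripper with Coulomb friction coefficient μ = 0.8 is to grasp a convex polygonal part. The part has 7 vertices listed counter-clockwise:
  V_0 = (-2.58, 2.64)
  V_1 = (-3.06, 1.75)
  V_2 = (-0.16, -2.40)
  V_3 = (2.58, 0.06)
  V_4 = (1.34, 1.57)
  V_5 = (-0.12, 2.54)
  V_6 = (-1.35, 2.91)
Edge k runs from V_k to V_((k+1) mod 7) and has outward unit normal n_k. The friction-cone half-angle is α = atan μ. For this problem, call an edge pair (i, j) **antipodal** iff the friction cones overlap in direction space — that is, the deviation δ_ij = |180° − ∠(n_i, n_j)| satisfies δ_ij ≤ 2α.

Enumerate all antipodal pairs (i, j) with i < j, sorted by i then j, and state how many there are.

count = 9; pairs: (0,2), (0,3), (1,3), (1,4), (1,5), (1,6), (2,4), (2,5), (2,6)

α = atan 0.8 = 38.66°;  2α = 77.32°
n_0 = (-0.8802, +0.4747)
n_1 = (-0.8197, -0.5728)
n_2 = (+0.6681, -0.7441)
n_3 = (+0.7728, +0.6346)
n_4 = (+0.5534, +0.8329)
n_5 = (+0.2881, +0.9576)
n_6 = (-0.2144, +0.9767)
  (0,1): δ = 116.72°  ·
  (0,2): δ = 19.74°  ✓
  (0,3): δ = 67.73°  ✓
  (0,4): δ = 84.74°  ·
  (0,5): δ = 101.60°  ·
  (0,6): δ = 130.72°  ·
  (1,2): δ = 83.03°  ·
  (1,3): δ = 4.45°  ✓
  (1,4): δ = 21.45°  ✓
  (1,5): δ = 38.31°  ✓
  (1,6): δ = 67.44°  ✓
  (2,3): δ = 92.53°  ·
  (2,4): δ = 75.52°  ✓
  (2,5): δ = 58.66°  ✓
  (2,6): δ = 29.54°  ✓
  (3,4): δ = 162.99°  ·
  (3,5): δ = 146.13°  ·
  (3,6): δ = 117.01°  ·
  (4,5): δ = 163.14°  ·
  (4,6): δ = 134.02°  ·
  (5,6): δ = 150.88°  ·
antipodal pairs: 9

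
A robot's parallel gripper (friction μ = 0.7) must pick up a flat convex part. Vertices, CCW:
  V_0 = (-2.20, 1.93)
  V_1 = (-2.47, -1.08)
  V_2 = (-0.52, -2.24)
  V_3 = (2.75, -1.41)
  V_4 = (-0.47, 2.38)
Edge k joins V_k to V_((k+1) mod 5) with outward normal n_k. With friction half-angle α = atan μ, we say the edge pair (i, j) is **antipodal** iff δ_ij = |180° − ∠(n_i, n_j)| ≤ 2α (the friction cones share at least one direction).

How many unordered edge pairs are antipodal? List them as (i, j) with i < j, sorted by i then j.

count = 5; pairs: (0,3), (1,3), (1,4), (2,3), (2,4)

α = atan 0.7 = 34.99°;  2α = 69.98°
n_0 = (-0.9960, +0.0893)
n_1 = (-0.5113, -0.8594)
n_2 = (+0.2460, -0.9693)
n_3 = (+0.7621, +0.6475)
n_4 = (-0.2517, +0.9678)
  (0,1): δ = 115.62°  ·
  (0,2): δ = 70.63°  ·
  (0,3): δ = 45.48°  ✓
  (0,4): δ = 109.71°  ·
  (1,2): δ = 135.01°  ·
  (1,3): δ = 18.90°  ✓
  (1,4): δ = 45.33°  ✓
  (2,3): δ = 63.89°  ✓
  (2,4): δ = 0.34°  ✓
  (3,4): δ = 115.77°  ·
antipodal pairs: 5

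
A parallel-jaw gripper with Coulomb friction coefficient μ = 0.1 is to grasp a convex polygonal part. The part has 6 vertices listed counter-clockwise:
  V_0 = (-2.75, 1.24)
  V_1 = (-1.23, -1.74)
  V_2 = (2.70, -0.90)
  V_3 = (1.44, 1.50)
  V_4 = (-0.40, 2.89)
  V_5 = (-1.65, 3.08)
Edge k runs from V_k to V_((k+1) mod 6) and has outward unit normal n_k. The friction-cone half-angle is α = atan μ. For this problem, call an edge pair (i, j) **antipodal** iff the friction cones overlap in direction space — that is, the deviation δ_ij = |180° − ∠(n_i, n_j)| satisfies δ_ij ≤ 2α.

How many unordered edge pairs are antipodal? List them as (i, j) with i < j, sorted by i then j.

count = 1; pairs: (0,2)

α = atan 0.1 = 5.71°;  2α = 11.42°
n_0 = (-0.8908, -0.4544)
n_1 = (+0.2090, -0.9779)
n_2 = (+0.8854, +0.4648)
n_3 = (+0.6028, +0.7979)
n_4 = (+0.1503, +0.9886)
n_5 = (-0.8583, +0.5131)
  (0,1): δ = 104.96°  ·
  (0,2): δ = 0.67°  ✓
  (0,3): δ = 25.91°  ·
  (0,4): δ = 54.33°  ·
  (0,5): δ = 122.10°  ·
  (1,2): δ = 74.37°  ·
  (1,3): δ = 49.13°  ·
  (1,4): δ = 20.71°  ·
  (1,5): δ = 47.06°  ·
  (2,3): δ = 154.77°  ·
  (2,4): δ = 126.34°  ·
  (2,5): δ = 58.57°  ·
  (3,4): δ = 151.57°  ·
  (3,5): δ = 83.80°  ·
  (4,5): δ = 112.23°  ·
antipodal pairs: 1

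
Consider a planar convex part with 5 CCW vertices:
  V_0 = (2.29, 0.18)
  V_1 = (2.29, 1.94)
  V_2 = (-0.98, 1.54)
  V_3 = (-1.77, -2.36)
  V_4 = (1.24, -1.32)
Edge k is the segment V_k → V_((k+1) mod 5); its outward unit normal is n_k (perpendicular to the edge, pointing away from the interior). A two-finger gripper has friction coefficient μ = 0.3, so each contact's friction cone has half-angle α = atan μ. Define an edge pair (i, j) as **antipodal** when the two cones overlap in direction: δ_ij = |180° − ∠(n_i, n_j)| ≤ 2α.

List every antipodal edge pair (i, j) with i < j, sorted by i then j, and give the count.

α = atan 0.3 = 16.70°;  2α = 33.40°
n_0 = (+1.0000, -0.0000)
n_1 = (-0.1214, +0.9926)
n_2 = (-0.9801, +0.1985)
n_3 = (+0.3266, -0.9452)
n_4 = (+0.8192, -0.5735)
  (0,1): δ = 83.03°  ·
  (0,2): δ = 11.45°  ✓
  (0,3): δ = 109.06°  ·
  (0,4): δ = 145.01°  ·
  (1,2): δ = 108.43°  ·
  (1,3): δ = 12.09°  ✓
  (1,4): δ = 48.03°  ·
  (2,3): δ = 59.49°  ·
  (2,4): δ = 23.54°  ✓
  (3,4): δ = 144.05°  ·
antipodal pairs: 3

count = 3; pairs: (0,2), (1,3), (2,4)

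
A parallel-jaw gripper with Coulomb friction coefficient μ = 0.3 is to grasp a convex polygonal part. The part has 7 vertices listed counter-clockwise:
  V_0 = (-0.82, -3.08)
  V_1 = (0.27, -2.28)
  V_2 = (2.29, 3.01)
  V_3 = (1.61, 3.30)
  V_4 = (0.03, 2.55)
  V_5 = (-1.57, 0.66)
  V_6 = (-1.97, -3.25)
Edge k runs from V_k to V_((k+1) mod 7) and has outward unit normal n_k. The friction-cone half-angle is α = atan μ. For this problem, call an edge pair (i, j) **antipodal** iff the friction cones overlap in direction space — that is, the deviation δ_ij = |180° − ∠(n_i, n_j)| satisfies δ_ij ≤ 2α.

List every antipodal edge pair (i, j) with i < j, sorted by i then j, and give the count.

α = atan 0.3 = 16.70°;  2α = 33.40°
n_0 = (+0.5917, -0.8062)
n_1 = (+0.9342, -0.3567)
n_2 = (+0.3923, +0.9198)
n_3 = (-0.4288, +0.9034)
n_4 = (-0.7632, +0.6461)
n_5 = (-0.9948, +0.1018)
n_6 = (+0.1462, -0.9892)
  (0,1): δ = 147.18°  ·
  (0,2): δ = 59.37°  ·
  (0,3): δ = 10.88°  ✓
  (0,4): δ = 13.47°  ✓
  (0,5): δ = 47.88°  ·
  (0,6): δ = 152.13°  ·
  (1,2): δ = 92.20°  ·
  (1,3): δ = 43.71°  ·
  (1,4): δ = 19.35°  ✓
  (1,5): δ = 15.06°  ✓
  (1,6): δ = 119.31°  ·
  (2,3): δ = 131.51°  ·
  (2,4): δ = 107.15°  ·
  (2,5): δ = 72.74°  ·
  (2,6): δ = 31.51°  ✓
  (3,4): δ = 155.64°  ·
  (3,5): δ = 121.23°  ·
  (3,6): δ = 16.98°  ✓
  (4,5): δ = 145.59°  ·
  (4,6): δ = 41.34°  ·
  (5,6): δ = 75.75°  ·
antipodal pairs: 6

count = 6; pairs: (0,3), (0,4), (1,4), (1,5), (2,6), (3,6)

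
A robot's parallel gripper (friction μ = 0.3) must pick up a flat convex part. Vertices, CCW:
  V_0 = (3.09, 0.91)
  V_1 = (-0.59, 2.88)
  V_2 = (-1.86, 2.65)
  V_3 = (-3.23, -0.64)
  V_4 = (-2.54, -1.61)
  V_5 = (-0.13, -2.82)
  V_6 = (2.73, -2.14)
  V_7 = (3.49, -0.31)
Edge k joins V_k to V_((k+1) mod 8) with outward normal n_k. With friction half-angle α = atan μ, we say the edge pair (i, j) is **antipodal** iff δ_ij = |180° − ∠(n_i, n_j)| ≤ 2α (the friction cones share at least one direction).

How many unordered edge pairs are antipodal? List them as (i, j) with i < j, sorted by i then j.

α = atan 0.3 = 16.70°;  2α = 33.40°
n_0 = (+0.4720, +0.8816)
n_1 = (-0.1782, +0.9840)
n_2 = (-0.9232, +0.3844)
n_3 = (-0.8149, -0.5796)
n_4 = (-0.4487, -0.8937)
n_5 = (+0.2313, -0.9729)
n_6 = (+0.9235, -0.3835)
n_7 = (+0.9502, +0.3116)
  (0,1): δ = 141.57°  ·
  (0,2): δ = 84.45°  ·
  (0,3): δ = 26.41°  ✓
  (0,4): δ = 1.50°  ✓
  (0,5): δ = 41.54°  ·
  (0,6): δ = 95.61°  ·
  (0,7): δ = 136.31°  ·
  (1,2): δ = 122.87°  ·
  (1,3): δ = 64.84°  ·
  (1,4): δ = 36.93°  ·
  (1,5): δ = 3.11°  ✓
  (1,6): δ = 57.18°  ·
  (1,7): δ = 97.89°  ·
  (2,3): δ = 121.97°  ·
  (2,4): δ = 94.05°  ·
  (2,5): δ = 54.02°  ·
  (2,6): δ = 0.05°  ✓
  (2,7): δ = 40.76°  ·
  (3,4): δ = 152.09°  ·
  (3,5): δ = 112.05°  ·
  (3,6): δ = 57.98°  ·
  (3,7): δ = 17.27°  ✓
  (4,5): δ = 139.97°  ·
  (4,6): δ = 85.89°  ·
  (4,7): δ = 45.19°  ·
  (5,6): δ = 125.93°  ·
  (5,7): δ = 85.22°  ·
  (6,7): δ = 139.29°  ·
antipodal pairs: 5

count = 5; pairs: (0,3), (0,4), (1,5), (2,6), (3,7)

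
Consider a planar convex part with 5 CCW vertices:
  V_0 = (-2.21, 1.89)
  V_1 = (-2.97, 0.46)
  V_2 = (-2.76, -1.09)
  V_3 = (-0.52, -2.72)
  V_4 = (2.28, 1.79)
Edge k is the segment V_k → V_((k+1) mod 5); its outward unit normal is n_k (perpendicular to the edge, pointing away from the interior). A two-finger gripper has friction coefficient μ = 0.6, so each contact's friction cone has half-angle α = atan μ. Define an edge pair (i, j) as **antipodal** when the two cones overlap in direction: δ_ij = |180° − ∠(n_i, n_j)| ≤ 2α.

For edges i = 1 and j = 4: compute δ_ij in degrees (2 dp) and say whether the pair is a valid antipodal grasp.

δ = 81.01°, invalid

α = atan 0.6 = 30.96°;  2α = 61.93°
edge 1: e_1 = (+0.21, -1.55);  n_1 = (-0.9909, -0.1343)
edge 4: e_4 = (-4.49, +0.10);  n_4 = (+0.0223, +0.9998)
∠(n_1, n_4) = 98.99°
δ = |180° − 98.99°| = 81.01°
81.01° > 2α = 61.93°  →  invalid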